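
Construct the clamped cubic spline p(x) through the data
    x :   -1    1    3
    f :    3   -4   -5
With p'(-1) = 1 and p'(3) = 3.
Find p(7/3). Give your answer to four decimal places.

-6.2222

Write σ_i for p''(x_i). With h_i = 2, 2 and divided differences Δ_i = -7/2, -1/2, the continuity of p' gives the tridiagonal system
  2·σ_0 + 8·σ_1 + 2·σ_2 = 6(Δ_1 - Δ_0) = 18
Clamped end conditions give two more equations: 2h_0·σ_0 + h_0·σ_1 = 6(Δ_0 - p'(-1)) = -27 and h_1·σ_1 + 2h_1·σ_2 = 6(p'(3) - Δ_1) = 21.
Forward elimination and back-substitution give σ_0 = -17/2, σ_1 = 7/2, σ_2 = 7/2.
On [1, 3], p(x) = -4 - 4·(x - 1) + 7/4·(x - 1)² + 0·(x - 1)³.
With (x - 1) = 4/3: p(7/3) = -56/9.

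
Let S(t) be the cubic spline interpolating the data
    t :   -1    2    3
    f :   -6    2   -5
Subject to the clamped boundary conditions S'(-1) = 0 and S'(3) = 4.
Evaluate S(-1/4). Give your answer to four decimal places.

Let M_i = S''(x_i). Step sizes h_i = 3, 1; slopes of the chords Δ_i = (y_(i+1) - y_i)/h_i = 8/3, -7.
  3·M_0 + 8·M_1 + 1·M_2 = 6(Δ_1 - Δ_0) = -58
Clamped end conditions give two more equations: 2h_0·M_0 + h_0·M_1 = 6(Δ_0 - S'(-1)) = 16 and h_1·M_1 + 2h_1·M_2 = 6(S'(3) - Δ_1) = 66.
Hence M_0 = 131/12, M_1 = -33/2, M_2 = 165/4.
On [-1, 2], S(t) = -6 + 0·(t + 1) + 131/24·(t + 1)² - 329/216·(t + 1)³.
With (t + 1) = 3/4: S(-1/4) = -1829/512.

-3.5723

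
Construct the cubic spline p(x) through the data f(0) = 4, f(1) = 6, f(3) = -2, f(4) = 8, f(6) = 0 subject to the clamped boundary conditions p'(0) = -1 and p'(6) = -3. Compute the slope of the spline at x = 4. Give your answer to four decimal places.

6.5215

Put M_i = p'' at the i-th knot. Here h = (1, 2, 1, 2) and Δ = (2, -4, 10, -4), so the interior equations h_(i-1)·M_(i-1) + 2(h_(i-1)+h_i)·M_i + h_i·M_(i+1) = 6(Δ_i − Δ_(i-1)) read
  1·M_0 + 6·M_1 + 2·M_2 = 6(Δ_1 - Δ_0) = -36
  2·M_1 + 6·M_2 + 1·M_3 = 6(Δ_2 - Δ_1) = 84
  1·M_2 + 6·M_3 + 2·M_4 = 6(Δ_3 - Δ_2) = -84
Clamped end conditions give two more equations: 2h_0·M_0 + h_0·M_1 = 6(Δ_0 - p'(0)) = 18 and h_3·M_3 + 2h_3·M_4 = 6(p'(6) - Δ_3) = 6.
Solving: M_0 = 1610/93, M_1 = -1546/93, M_2 = 2159/93, M_3 = -2050/93, M_4 = 2329/186.
On [4, 6], p'(x) = b_3 + 2c_3·(x - 4) + 3d_3·(x - 4)² with b_3 = Δ_3 - h_3(2M_3 + M_4)/6 = 1213/186, c_3 = M_3/2 = -1025/93, d_3 = (M_4 - M_3)/(6h_3) = 2143/744. So p'(4) = 1213/186.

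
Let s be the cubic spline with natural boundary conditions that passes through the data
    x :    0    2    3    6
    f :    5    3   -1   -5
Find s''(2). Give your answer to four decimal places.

With m_i denoting the second derivative at x_i, h_i = 2, 1, 3, and Δ_i = (y_(i+1) − y_i)/h_i = -1, -4, -4/3:
  2·m_0 + 6·m_1 + 1·m_2 = 6(Δ_1 - Δ_0) = -18
  1·m_1 + 8·m_2 + 3·m_3 = 6(Δ_2 - Δ_1) = 16
Natural end conditions: m_0 = m_3 = 0.
Solving: m_0 = 0, m_1 = -160/47, m_2 = 114/47, m_3 = 0.

-3.4043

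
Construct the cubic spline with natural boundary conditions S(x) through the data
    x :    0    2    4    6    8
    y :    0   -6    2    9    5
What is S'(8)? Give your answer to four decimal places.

Let M_i = S''(x_i). Step sizes h_i = 2, 2, 2, 2; slopes of the chords Δ_i = (y_(i+1) - y_i)/h_i = -3, 4, 7/2, -2.
  2·M_0 + 8·M_1 + 2·M_2 = 6(Δ_1 - Δ_0) = 42
  2·M_1 + 8·M_2 + 2·M_3 = 6(Δ_2 - Δ_1) = -3
  2·M_2 + 8·M_3 + 2·M_4 = 6(Δ_3 - Δ_2) = -33
Natural end conditions: M_0 = M_4 = 0.
Solving: M_0 = 0, M_1 = 87/16, M_2 = -3/4, M_3 = -63/16, M_4 = 0.
On [6, 8], S'(x) = b_3 + 2c_3·(x - 6) + 3d_3·(x - 6)² with b_3 = Δ_3 - h_3(2M_3 + M_4)/6 = 5/8, c_3 = M_3/2 = -63/32, d_3 = (M_4 - M_3)/(6h_3) = 21/64. So S'(8) = -53/16.

-3.3125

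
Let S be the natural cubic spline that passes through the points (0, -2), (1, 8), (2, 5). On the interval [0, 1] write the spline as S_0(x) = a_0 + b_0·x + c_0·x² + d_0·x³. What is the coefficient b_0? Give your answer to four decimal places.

Write σ_i for S''(x_i). With h_i = 1, 1 and divided differences Δ_i = 10, -3, the continuity of S' gives the tridiagonal system
  1·σ_0 + 4·σ_1 + 1·σ_2 = 6(Δ_1 - Δ_0) = -78
Natural end conditions: σ_0 = σ_2 = 0.
Solving: σ_0 = 0, σ_1 = -39/2, σ_2 = 0.
On [0, 1], with S_0(x) = a_0 + b_0·x + c_0·x² + d_0·x³: c_0 = σ_0/2 = 0, d_0 = (σ_1 - σ_0)/(6h_0) = -13/4, b_0 = Δ_0 - h_0(2σ_0 + σ_1)/6 = 53/4.

13.2500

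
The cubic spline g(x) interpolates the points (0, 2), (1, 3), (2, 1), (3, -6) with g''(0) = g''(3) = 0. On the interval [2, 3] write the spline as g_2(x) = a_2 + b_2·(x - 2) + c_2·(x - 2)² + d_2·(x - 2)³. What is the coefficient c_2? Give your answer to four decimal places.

-3.4000

With M_i denoting the second derivative at x_i, h_i = 1, 1, 1, and Δ_i = (y_(i+1) − y_i)/h_i = 1, -2, -7:
  1·M_0 + 4·M_1 + 1·M_2 = 6(Δ_1 - Δ_0) = -18
  1·M_1 + 4·M_2 + 1·M_3 = 6(Δ_2 - Δ_1) = -30
Natural end conditions: M_0 = M_3 = 0.
Hence M_0 = 0, M_1 = -14/5, M_2 = -34/5, M_3 = 0.
On [2, 3], with g_2(x) = a_2 + b_2·(x - 2) + c_2·(x - 2)² + d_2·(x - 2)³: c_2 = M_2/2 = -17/5, d_2 = (M_3 - M_2)/(6h_2) = 17/15, b_2 = Δ_2 - h_2(2M_2 + M_3)/6 = -71/15.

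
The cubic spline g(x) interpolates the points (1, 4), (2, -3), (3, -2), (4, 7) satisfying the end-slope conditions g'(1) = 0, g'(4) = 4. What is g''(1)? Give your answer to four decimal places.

With σ_i denoting the second derivative at x_i, h_i = 1, 1, 1, and Δ_i = (y_(i+1) − y_i)/h_i = -7, 1, 9:
  1·σ_0 + 4·σ_1 + 1·σ_2 = 6(Δ_1 - Δ_0) = 48
  1·σ_1 + 4·σ_2 + 1·σ_3 = 6(Δ_2 - Δ_1) = 48
Clamped end conditions give two more equations: 2h_0·σ_0 + h_0·σ_1 = 6(Δ_0 - g'(1)) = -42 and h_2·σ_2 + 2h_2·σ_3 = 6(g'(4) - Δ_2) = -30.
Forward elimination and back-substitution give σ_0 = -434/15, σ_1 = 238/15, σ_2 = 202/15, σ_3 = -326/15.

-28.9333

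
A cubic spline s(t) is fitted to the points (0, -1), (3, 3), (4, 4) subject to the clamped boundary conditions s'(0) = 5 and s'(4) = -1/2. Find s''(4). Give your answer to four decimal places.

-5.6250

Write M_i for s''(x_i). With h_i = 3, 1 and divided differences Δ_i = 4/3, 1, the continuity of s' gives the tridiagonal system
  3·M_0 + 8·M_1 + 1·M_2 = 6(Δ_1 - Δ_0) = -2
Clamped end conditions give two more equations: 2h_0·M_0 + h_0·M_1 = 6(Δ_0 - s'(0)) = -22 and h_1·M_1 + 2h_1·M_2 = 6(s'(4) - Δ_1) = -9.
Hence M_0 = -115/24, M_1 = 9/4, M_2 = -45/8.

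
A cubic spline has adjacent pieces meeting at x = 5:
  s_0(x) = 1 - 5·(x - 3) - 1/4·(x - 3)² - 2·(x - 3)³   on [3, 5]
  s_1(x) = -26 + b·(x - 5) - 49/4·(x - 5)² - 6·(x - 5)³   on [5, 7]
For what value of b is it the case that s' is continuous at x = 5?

-30

s_0'(x) = -5 - 1/2·(x - 3) - 6·(x - 3)², so s_0'(5) = -30. On the right, s_1'(5) = b, so b = -30.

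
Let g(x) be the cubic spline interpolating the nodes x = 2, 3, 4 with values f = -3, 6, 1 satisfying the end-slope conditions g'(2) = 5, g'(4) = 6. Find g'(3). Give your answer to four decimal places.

With M_i denoting the second derivative at x_i, h_i = 1, 1, and Δ_i = (y_(i+1) − y_i)/h_i = 9, -5:
  1·M_0 + 4·M_1 + 1·M_2 = 6(Δ_1 - Δ_0) = -84
Clamped end conditions give two more equations: 2h_0·M_0 + h_0·M_1 = 6(Δ_0 - g'(2)) = 24 and h_1·M_1 + 2h_1·M_2 = 6(g'(4) - Δ_1) = 66.
Hence M_0 = 67/2, M_1 = -43, M_2 = 109/2.
On [3, 4], g'(x) = b_1 + 2c_1·(x - 3) + 3d_1·(x - 3)² with b_1 = Δ_1 - h_1(2M_1 + M_2)/6 = 1/4, c_1 = M_1/2 = -43/2, d_1 = (M_2 - M_1)/(6h_1) = 65/4. So g'(3) = 1/4.

0.2500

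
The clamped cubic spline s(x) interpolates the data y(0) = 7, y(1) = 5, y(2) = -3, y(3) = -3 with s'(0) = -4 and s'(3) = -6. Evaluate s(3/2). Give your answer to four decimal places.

Let σ_i = s''(x_i). Step sizes h_i = 1, 1, 1; slopes of the chords Δ_i = (y_(i+1) - y_i)/h_i = -2, -8, 0.
  1·σ_0 + 4·σ_1 + 1·σ_2 = 6(Δ_1 - Δ_0) = -36
  1·σ_1 + 4·σ_2 + 1·σ_3 = 6(Δ_2 - Δ_1) = 48
Clamped end conditions give two more equations: 2h_0·σ_0 + h_0·σ_1 = 6(Δ_0 - s'(0)) = 12 and h_2·σ_2 + 2h_2·σ_3 = 6(s'(3) - Δ_2) = -36.
Hence σ_0 = 232/15, σ_1 = -284/15, σ_2 = 364/15, σ_3 = -452/15.
On [1, 2], s(x) = 5 - 86/15·(x - 1) - 142/15·(x - 1)² + 36/5·(x - 1)³.
With (x - 1) = 1/2: s(3/2) = 2/3.

0.6667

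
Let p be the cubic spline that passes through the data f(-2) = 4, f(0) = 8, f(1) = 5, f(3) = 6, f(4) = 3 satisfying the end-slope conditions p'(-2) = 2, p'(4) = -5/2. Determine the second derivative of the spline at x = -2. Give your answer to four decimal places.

3.6935

Put M_i = p'' at the i-th knot. Here h = (2, 1, 2, 1) and Δ = (2, -3, 1/2, -3), so the interior equations h_(i-1)·M_(i-1) + 2(h_(i-1)+h_i)·M_i + h_i·M_(i+1) = 6(Δ_i − Δ_(i-1)) read
  2·M_0 + 6·M_1 + 1·M_2 = 6(Δ_1 - Δ_0) = -30
  1·M_1 + 6·M_2 + 2·M_3 = 6(Δ_2 - Δ_1) = 21
  2·M_2 + 6·M_3 + 1·M_4 = 6(Δ_3 - Δ_2) = -21
Clamped end conditions give two more equations: 2h_0·M_0 + h_0·M_1 = 6(Δ_0 - p'(-2)) = 0 and h_3·M_3 + 2h_3·M_4 = 6(p'(4) - Δ_3) = 3.
Hence M_0 = 229/62, M_1 = -229/31, M_2 = 215/31, M_3 = -205/31, M_4 = 149/31.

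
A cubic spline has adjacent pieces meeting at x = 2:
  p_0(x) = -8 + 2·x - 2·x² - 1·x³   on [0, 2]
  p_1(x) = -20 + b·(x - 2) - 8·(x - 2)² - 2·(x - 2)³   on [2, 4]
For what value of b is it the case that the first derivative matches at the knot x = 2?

p_0'(x) = 2 - 4·x - 3·x², so p_0'(2) = -18. On the right, p_1'(2) = b, so b = -18.

-18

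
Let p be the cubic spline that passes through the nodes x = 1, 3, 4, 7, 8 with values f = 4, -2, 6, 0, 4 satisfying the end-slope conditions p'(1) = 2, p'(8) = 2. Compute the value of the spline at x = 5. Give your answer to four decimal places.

With m_i denoting the second derivative at x_i, h_i = 2, 1, 3, 1, and Δ_i = (y_(i+1) − y_i)/h_i = -3, 8, -2, 4:
  2·m_0 + 6·m_1 + 1·m_2 = 6(Δ_1 - Δ_0) = 66
  1·m_1 + 8·m_2 + 3·m_3 = 6(Δ_2 - Δ_1) = -60
  3·m_2 + 8·m_3 + 1·m_4 = 6(Δ_3 - Δ_2) = 36
Clamped end conditions give two more equations: 2h_0·m_0 + h_0·m_1 = 6(Δ_0 - p'(1)) = -30 and h_3·m_3 + 2h_3·m_4 = 6(p'(8) - Δ_3) = -12.
Solving the tridiagonal system: m_0 = -1871/110, m_1 = 1046/55, m_2 = -155/11, m_3 = 618/55, m_4 = -639/55.
On [4, 7], p(x) = 6 + 356/55·(x - 4) - 155/22·(x - 4)² + 1393/990·(x - 4)³.
With (x - 4) = 1: p(5) = 3383/495.

6.8343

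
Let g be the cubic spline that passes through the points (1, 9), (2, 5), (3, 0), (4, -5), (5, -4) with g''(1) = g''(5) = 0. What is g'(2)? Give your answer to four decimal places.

-4.3214

Put σ_i = g'' at the i-th knot. Here h = (1, 1, 1, 1) and Δ = (-4, -5, -5, 1), so the interior equations h_(i-1)·σ_(i-1) + 2(h_(i-1)+h_i)·σ_i + h_i·σ_(i+1) = 6(Δ_i − Δ_(i-1)) read
  1·σ_0 + 4·σ_1 + 1·σ_2 = 6(Δ_1 - Δ_0) = -6
  1·σ_1 + 4·σ_2 + 1·σ_3 = 6(Δ_2 - Δ_1) = 0
  1·σ_2 + 4·σ_3 + 1·σ_4 = 6(Δ_3 - Δ_2) = 36
Natural end conditions: σ_0 = σ_4 = 0.
Solving: σ_0 = 0, σ_1 = -27/28, σ_2 = -15/7, σ_3 = 267/28, σ_4 = 0.
On [2, 3], g'(t) = b_1 + 2c_1·(t - 2) + 3d_1·(t - 2)² with b_1 = Δ_1 - h_1(2σ_1 + σ_2)/6 = -121/28, c_1 = σ_1/2 = -27/56, d_1 = (σ_2 - σ_1)/(6h_1) = -11/56. So g'(2) = -121/28.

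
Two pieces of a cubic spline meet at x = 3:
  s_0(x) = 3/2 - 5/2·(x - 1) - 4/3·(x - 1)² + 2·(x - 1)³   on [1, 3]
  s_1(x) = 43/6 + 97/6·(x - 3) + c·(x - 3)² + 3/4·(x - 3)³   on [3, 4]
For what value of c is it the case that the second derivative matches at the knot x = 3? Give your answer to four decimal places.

10.6667

s_0''(x) = -8/3 + 12·(x - 1), so s_0''(3) = 64/3. On the right, s_1''(3) = 2c, so c = 32/3.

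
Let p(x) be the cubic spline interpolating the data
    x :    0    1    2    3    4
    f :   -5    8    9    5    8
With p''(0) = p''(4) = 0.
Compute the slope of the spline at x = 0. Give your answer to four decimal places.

Write M_i for p''(x_i). With h_i = 1, 1, 1, 1 and divided differences Δ_i = 13, 1, -4, 3, the continuity of p' gives the tridiagonal system
  1·M_0 + 4·M_1 + 1·M_2 = 6(Δ_1 - Δ_0) = -72
  1·M_1 + 4·M_2 + 1·M_3 = 6(Δ_2 - Δ_1) = -30
  1·M_2 + 4·M_3 + 1·M_4 = 6(Δ_3 - Δ_2) = 42
Natural end conditions: M_0 = M_4 = 0.
Hence M_0 = 0, M_1 = -459/28, M_2 = -45/7, M_3 = 339/28, M_4 = 0.
On [0, 1], p'(x) = b_0 + 2c_0·x + 3d_0·x² with b_0 = Δ_0 - h_0(2M_0 + M_1)/6 = 881/56, c_0 = M_0/2 = 0, d_0 = (M_1 - M_0)/(6h_0) = -153/56. So p'(0) = 881/56.

15.7321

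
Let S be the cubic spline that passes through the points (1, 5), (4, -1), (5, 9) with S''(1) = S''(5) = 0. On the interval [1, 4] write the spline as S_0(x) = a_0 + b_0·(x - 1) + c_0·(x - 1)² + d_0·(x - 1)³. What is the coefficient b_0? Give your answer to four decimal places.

With σ_i denoting the second derivative at x_i, h_i = 3, 1, and Δ_i = (y_(i+1) − y_i)/h_i = -2, 10:
  3·σ_0 + 8·σ_1 + 1·σ_2 = 6(Δ_1 - Δ_0) = 72
Natural end conditions: σ_0 = σ_2 = 0.
Solving the tridiagonal system: σ_0 = 0, σ_1 = 9, σ_2 = 0.
On [1, 4], with S_0(x) = a_0 + b_0·(x - 1) + c_0·(x - 1)² + d_0·(x - 1)³: c_0 = σ_0/2 = 0, d_0 = (σ_1 - σ_0)/(6h_0) = 1/2, b_0 = Δ_0 - h_0(2σ_0 + σ_1)/6 = -13/2.

-6.5000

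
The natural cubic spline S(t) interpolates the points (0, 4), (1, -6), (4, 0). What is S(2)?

Put m_i = S'' at the i-th knot. Here h = (1, 3) and Δ = (-10, 2), so the interior equations h_(i-1)·m_(i-1) + 2(h_(i-1)+h_i)·m_i + h_i·m_(i+1) = 6(Δ_i − Δ_(i-1)) read
  1·m_0 + 8·m_1 + 3·m_2 = 6(Δ_1 - Δ_0) = 72
Natural end conditions: m_0 = m_2 = 0.
Forward elimination and back-substitution give m_0 = 0, m_1 = 9, m_2 = 0.
On [1, 4], S(t) = -6 - 7·(t - 1) + 9/2·(t - 1)² - 1/2·(t - 1)³.
With (t - 1) = 1: S(2) = -9.

-9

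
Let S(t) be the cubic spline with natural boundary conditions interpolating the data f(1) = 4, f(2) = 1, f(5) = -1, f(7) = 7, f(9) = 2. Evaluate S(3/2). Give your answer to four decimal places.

2.4816

With M_i denoting the second derivative at x_i, h_i = 1, 3, 2, 2, and Δ_i = (y_(i+1) − y_i)/h_i = -3, -2/3, 4, -5/2:
  1·M_0 + 8·M_1 + 3·M_2 = 6(Δ_1 - Δ_0) = 14
  3·M_1 + 10·M_2 + 2·M_3 = 6(Δ_2 - Δ_1) = 28
  2·M_2 + 8·M_3 + 2·M_4 = 6(Δ_3 - Δ_2) = -39
Natural end conditions: M_0 = M_4 = 0.
Solving the tridiagonal system: M_0 = 0, M_1 = 79/268, M_2 = 260/67, M_3 = -3133/536, M_4 = 0.
On [1, 2], S(t) = 4 - 4903/1608·(t - 1) + 0·(t - 1)² + 79/1608·(t - 1)³.
With (t - 1) = 1/2: S(3/2) = 10641/4288.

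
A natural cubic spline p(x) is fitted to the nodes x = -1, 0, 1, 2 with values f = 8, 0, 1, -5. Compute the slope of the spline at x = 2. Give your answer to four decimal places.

-8.4667

With σ_i denoting the second derivative at x_i, h_i = 1, 1, 1, and Δ_i = (y_(i+1) − y_i)/h_i = -8, 1, -6:
  1·σ_0 + 4·σ_1 + 1·σ_2 = 6(Δ_1 - Δ_0) = 54
  1·σ_1 + 4·σ_2 + 1·σ_3 = 6(Δ_2 - Δ_1) = -42
Natural end conditions: σ_0 = σ_3 = 0.
Hence σ_0 = 0, σ_1 = 86/5, σ_2 = -74/5, σ_3 = 0.
On [1, 2], p'(x) = b_2 + 2c_2·(x - 1) + 3d_2·(x - 1)² with b_2 = Δ_2 - h_2(2σ_2 + σ_3)/6 = -16/15, c_2 = σ_2/2 = -37/5, d_2 = (σ_3 - σ_2)/(6h_2) = 37/15. So p'(2) = -127/15.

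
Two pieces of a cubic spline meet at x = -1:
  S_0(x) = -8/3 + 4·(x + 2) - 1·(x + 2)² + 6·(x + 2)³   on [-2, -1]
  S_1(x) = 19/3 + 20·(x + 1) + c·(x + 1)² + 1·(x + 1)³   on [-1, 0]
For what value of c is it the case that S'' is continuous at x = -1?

17

S_0''(x) = -2 + 36·(x + 2), so S_0''(-1) = 34. On the right, S_1''(-1) = 2c, so c = 17.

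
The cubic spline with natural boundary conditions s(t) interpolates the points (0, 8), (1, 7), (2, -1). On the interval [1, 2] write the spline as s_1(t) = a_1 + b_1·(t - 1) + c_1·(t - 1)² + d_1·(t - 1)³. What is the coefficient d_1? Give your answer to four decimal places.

1.7500

Let σ_i = s''(x_i). Step sizes h_i = 1, 1; slopes of the chords Δ_i = (y_(i+1) - y_i)/h_i = -1, -8.
  1·σ_0 + 4·σ_1 + 1·σ_2 = 6(Δ_1 - Δ_0) = -42
Natural end conditions: σ_0 = σ_2 = 0.
Hence σ_0 = 0, σ_1 = -21/2, σ_2 = 0.
On [1, 2], with s_1(t) = a_1 + b_1·(t - 1) + c_1·(t - 1)² + d_1·(t - 1)³: c_1 = σ_1/2 = -21/4, d_1 = (σ_2 - σ_1)/(6h_1) = 7/4, b_1 = Δ_1 - h_1(2σ_1 + σ_2)/6 = -9/2.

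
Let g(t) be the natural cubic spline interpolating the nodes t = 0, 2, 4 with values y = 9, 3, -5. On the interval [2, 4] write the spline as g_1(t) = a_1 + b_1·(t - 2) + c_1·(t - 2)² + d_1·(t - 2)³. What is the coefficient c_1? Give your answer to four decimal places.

-0.3750

Put M_i = g'' at the i-th knot. Here h = (2, 2) and Δ = (-3, -4), so the interior equations h_(i-1)·M_(i-1) + 2(h_(i-1)+h_i)·M_i + h_i·M_(i+1) = 6(Δ_i − Δ_(i-1)) read
  2·M_0 + 8·M_1 + 2·M_2 = 6(Δ_1 - Δ_0) = -6
Natural end conditions: M_0 = M_2 = 0.
Solving: M_0 = 0, M_1 = -3/4, M_2 = 0.
On [2, 4], with g_1(t) = a_1 + b_1·(t - 2) + c_1·(t - 2)² + d_1·(t - 2)³: c_1 = M_1/2 = -3/8, d_1 = (M_2 - M_1)/(6h_1) = 1/16, b_1 = Δ_1 - h_1(2M_1 + M_2)/6 = -7/2.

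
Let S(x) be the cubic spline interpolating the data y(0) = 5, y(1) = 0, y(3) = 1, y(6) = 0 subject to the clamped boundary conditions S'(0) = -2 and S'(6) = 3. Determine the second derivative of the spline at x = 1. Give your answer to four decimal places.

9.0526

Write σ_i for S''(x_i). With h_i = 1, 2, 3 and divided differences Δ_i = -5, 1/2, -1/3, the continuity of S' gives the tridiagonal system
  1·σ_0 + 6·σ_1 + 2·σ_2 = 6(Δ_1 - Δ_0) = 33
  2·σ_1 + 10·σ_2 + 3·σ_3 = 6(Δ_2 - Δ_1) = -5
Clamped end conditions give two more equations: 2h_0·σ_0 + h_0·σ_1 = 6(Δ_0 - S'(0)) = -18 and h_2·σ_2 + 2h_2·σ_3 = 6(S'(6) - Δ_2) = 20.
Solving: σ_0 = -257/19, σ_1 = 172/19, σ_2 = -74/19, σ_3 = 301/57.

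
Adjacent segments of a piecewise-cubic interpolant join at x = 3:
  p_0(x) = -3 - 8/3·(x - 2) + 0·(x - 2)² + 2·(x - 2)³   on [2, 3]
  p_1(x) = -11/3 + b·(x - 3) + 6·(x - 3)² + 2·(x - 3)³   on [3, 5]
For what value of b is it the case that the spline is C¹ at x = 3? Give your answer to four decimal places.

3.3333

p_0'(x) = -8/3 + 0·(x - 2) + 6·(x - 2)², so p_0'(3) = 10/3. On the right, p_1'(3) = b, so b = 10/3.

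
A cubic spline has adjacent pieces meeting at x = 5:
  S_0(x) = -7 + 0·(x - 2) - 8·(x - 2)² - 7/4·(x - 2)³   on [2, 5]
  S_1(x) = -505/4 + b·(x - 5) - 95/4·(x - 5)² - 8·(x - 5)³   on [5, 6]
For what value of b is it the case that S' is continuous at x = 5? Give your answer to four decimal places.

S_0'(x) = 0 - 16·(x - 2) - 21/4·(x - 2)², so S_0'(5) = -381/4. On the right, S_1'(5) = b, so b = -381/4.

-95.2500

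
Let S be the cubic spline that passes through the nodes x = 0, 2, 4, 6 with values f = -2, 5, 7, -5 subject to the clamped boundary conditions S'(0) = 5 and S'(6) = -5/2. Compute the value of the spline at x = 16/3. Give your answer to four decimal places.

Write σ_i for S''(x_i). With h_i = 2, 2, 2 and divided differences Δ_i = 7/2, 1, -6, the continuity of S' gives the tridiagonal system
  2·σ_0 + 8·σ_1 + 2·σ_2 = 6(Δ_1 - Δ_0) = -15
  2·σ_1 + 8·σ_2 + 2·σ_3 = 6(Δ_2 - Δ_1) = -42
Clamped end conditions give two more equations: 2h_0·σ_0 + h_0·σ_1 = 6(Δ_0 - S'(0)) = -9 and h_2·σ_2 + 2h_2·σ_3 = 6(S'(6) - Δ_2) = 21.
Hence σ_0 = -13/5, σ_1 = 7/10, σ_2 = -77/10, σ_3 = 91/10.
On [4, 6], S(x) = 7 - 39/10·(x - 4) - 77/20·(x - 4)² + 7/5·(x - 4)³.
With (x - 4) = 4/3: S(16/3) = -233/135.

-1.7259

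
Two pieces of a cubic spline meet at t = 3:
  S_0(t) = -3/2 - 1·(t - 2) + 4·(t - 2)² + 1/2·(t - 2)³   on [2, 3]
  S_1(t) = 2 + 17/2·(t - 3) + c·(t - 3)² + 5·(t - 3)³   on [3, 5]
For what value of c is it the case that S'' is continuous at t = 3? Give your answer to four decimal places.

S_0''(t) = 8 + 3·(t - 2), so S_0''(3) = 11. On the right, S_1''(3) = 2c, so c = 11/2.

5.5000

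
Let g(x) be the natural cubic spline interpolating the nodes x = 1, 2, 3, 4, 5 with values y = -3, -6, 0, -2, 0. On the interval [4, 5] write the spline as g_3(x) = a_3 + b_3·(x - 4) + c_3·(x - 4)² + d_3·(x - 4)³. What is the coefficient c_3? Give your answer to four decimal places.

5.4107

Let M_i = g''(x_i). Step sizes h_i = 1, 1, 1, 1; slopes of the chords Δ_i = (y_(i+1) - y_i)/h_i = -3, 6, -2, 2.
  1·M_0 + 4·M_1 + 1·M_2 = 6(Δ_1 - Δ_0) = 54
  1·M_1 + 4·M_2 + 1·M_3 = 6(Δ_2 - Δ_1) = -48
  1·M_2 + 4·M_3 + 1·M_4 = 6(Δ_3 - Δ_2) = 24
Natural end conditions: M_0 = M_4 = 0.
Solving the tridiagonal system: M_0 = 0, M_1 = 513/28, M_2 = -135/7, M_3 = 303/28, M_4 = 0.
On [4, 5], with g_3(x) = a_3 + b_3·(x - 4) + c_3·(x - 4)² + d_3·(x - 4)³: c_3 = M_3/2 = 303/56, d_3 = (M_4 - M_3)/(6h_3) = -101/56, b_3 = Δ_3 - h_3(2M_3 + M_4)/6 = -45/28.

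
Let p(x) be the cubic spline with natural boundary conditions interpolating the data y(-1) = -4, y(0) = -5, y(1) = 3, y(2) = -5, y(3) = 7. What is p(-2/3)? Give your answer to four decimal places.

Write σ_i for p''(x_i). With h_i = 1, 1, 1, 1 and divided differences Δ_i = -1, 8, -8, 12, the continuity of p' gives the tridiagonal system
  1·σ_0 + 4·σ_1 + 1·σ_2 = 6(Δ_1 - Δ_0) = 54
  1·σ_1 + 4·σ_2 + 1·σ_3 = 6(Δ_2 - Δ_1) = -96
  1·σ_2 + 4·σ_3 + 1·σ_4 = 6(Δ_3 - Δ_2) = 120
Natural end conditions: σ_0 = σ_4 = 0.
Hence σ_0 = 0, σ_1 = 657/28, σ_2 = -279/7, σ_3 = 1119/28, σ_4 = 0.
On [-1, 0], p(x) = -4 - 275/56·(x + 1) + 0·(x + 1)² + 219/56·(x + 1)³.
With (x + 1) = 1/3: p(-2/3) = -346/63.

-5.4921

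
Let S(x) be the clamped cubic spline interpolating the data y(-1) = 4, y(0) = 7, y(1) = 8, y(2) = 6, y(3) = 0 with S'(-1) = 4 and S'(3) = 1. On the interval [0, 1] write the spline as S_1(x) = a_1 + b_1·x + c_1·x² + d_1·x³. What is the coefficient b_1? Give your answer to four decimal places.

Put m_i = S'' at the i-th knot. Here h = (1, 1, 1, 1) and Δ = (3, 1, -2, -6), so the interior equations h_(i-1)·m_(i-1) + 2(h_(i-1)+h_i)·m_i + h_i·m_(i+1) = 6(Δ_i − Δ_(i-1)) read
  1·m_0 + 4·m_1 + 1·m_2 = 6(Δ_1 - Δ_0) = -12
  1·m_1 + 4·m_2 + 1·m_3 = 6(Δ_2 - Δ_1) = -18
  1·m_2 + 4·m_3 + 1·m_4 = 6(Δ_3 - Δ_2) = -24
Clamped end conditions give two more equations: 2h_0·m_0 + h_0·m_1 = 6(Δ_0 - S'(-1)) = -6 and h_3·m_3 + 2h_3·m_4 = 6(S'(3) - Δ_3) = 42.
Solving: m_0 = -51/28, m_1 = -33/14, m_2 = -3/4, m_3 = -177/14, m_4 = 765/28.
On [0, 1], with S_1(x) = a_1 + b_1·x + c_1·x² + d_1·x³: c_1 = m_1/2 = -33/28, d_1 = (m_2 - m_1)/(6h_1) = 15/56, b_1 = Δ_1 - h_1(2m_1 + m_2)/6 = 107/56.

1.9107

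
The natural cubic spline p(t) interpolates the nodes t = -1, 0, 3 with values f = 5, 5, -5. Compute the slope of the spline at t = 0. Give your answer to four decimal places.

-0.8333

Put M_i = p'' at the i-th knot. Here h = (1, 3) and Δ = (0, -10/3), so the interior equations h_(i-1)·M_(i-1) + 2(h_(i-1)+h_i)·M_i + h_i·M_(i+1) = 6(Δ_i − Δ_(i-1)) read
  1·M_0 + 8·M_1 + 3·M_2 = 6(Δ_1 - Δ_0) = -20
Natural end conditions: M_0 = M_2 = 0.
Solving: M_0 = 0, M_1 = -5/2, M_2 = 0.
On [0, 3], p'(t) = b_1 + 2c_1·t + 3d_1·t² with b_1 = Δ_1 - h_1(2M_1 + M_2)/6 = -5/6, c_1 = M_1/2 = -5/4, d_1 = (M_2 - M_1)/(6h_1) = 5/36. So p'(0) = -5/6.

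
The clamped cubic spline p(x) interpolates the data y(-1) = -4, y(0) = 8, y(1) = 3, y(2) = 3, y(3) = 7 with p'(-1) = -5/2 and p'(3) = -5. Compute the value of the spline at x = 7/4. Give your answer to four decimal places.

1.8135

Put M_i = p'' at the i-th knot. Here h = (1, 1, 1, 1) and Δ = (12, -5, 0, 4), so the interior equations h_(i-1)·M_(i-1) + 2(h_(i-1)+h_i)·M_i + h_i·M_(i+1) = 6(Δ_i − Δ_(i-1)) read
  1·M_0 + 4·M_1 + 1·M_2 = 6(Δ_1 - Δ_0) = -102
  1·M_1 + 4·M_2 + 1·M_3 = 6(Δ_2 - Δ_1) = 30
  1·M_2 + 4·M_3 + 1·M_4 = 6(Δ_3 - Δ_2) = 24
Clamped end conditions give two more equations: 2h_0·M_0 + h_0·M_1 = 6(Δ_0 - p'(-1)) = 87 and h_3·M_3 + 2h_3·M_4 = 6(p'(3) - Δ_3) = -54.
Forward elimination and back-substitution give M_0 = 3733/56, M_1 = -1297/28, M_2 = 133/8, M_3 = 275/28, M_4 = -1787/56.
On [1, 2], p(x) = 3 - 201/28·(x - 1) + 133/16·(x - 1)² - 127/112·(x - 1)³.
With (x - 1) = 3/4: p(7/4) = 1857/1024.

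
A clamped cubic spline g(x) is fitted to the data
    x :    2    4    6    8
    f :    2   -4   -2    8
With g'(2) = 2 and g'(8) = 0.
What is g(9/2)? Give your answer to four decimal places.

Put M_i = g'' at the i-th knot. Here h = (2, 2, 2) and Δ = (-3, 1, 5), so the interior equations h_(i-1)·M_(i-1) + 2(h_(i-1)+h_i)·M_i + h_i·M_(i+1) = 6(Δ_i − Δ_(i-1)) read
  2·M_0 + 8·M_1 + 2·M_2 = 6(Δ_1 - Δ_0) = 24
  2·M_1 + 8·M_2 + 2·M_3 = 6(Δ_2 - Δ_1) = 24
Clamped end conditions give two more equations: 2h_0·M_0 + h_0·M_1 = 6(Δ_0 - g'(2)) = -30 and h_2·M_2 + 2h_2·M_3 = 6(g'(8) - Δ_2) = -30.
Forward elimination and back-substitution give M_0 = -29/3, M_1 = 13/3, M_2 = 13/3, M_3 = -29/3.
On [4, 6], g(x) = -4 - 10/3·(x - 4) + 13/6·(x - 4)² + 0·(x - 4)³.
With (x - 4) = 1/2: g(9/2) = -41/8.

-5.1250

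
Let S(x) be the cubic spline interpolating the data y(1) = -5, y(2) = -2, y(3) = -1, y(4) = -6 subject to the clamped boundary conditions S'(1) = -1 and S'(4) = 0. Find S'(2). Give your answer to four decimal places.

4.2667

Let M_i = S''(x_i). Step sizes h_i = 1, 1, 1; slopes of the chords Δ_i = (y_(i+1) - y_i)/h_i = 3, 1, -5.
  1·M_0 + 4·M_1 + 1·M_2 = 6(Δ_1 - Δ_0) = -12
  1·M_1 + 4·M_2 + 1·M_3 = 6(Δ_2 - Δ_1) = -36
Clamped end conditions give two more equations: 2h_0·M_0 + h_0·M_1 = 6(Δ_0 - S'(1)) = 24 and h_2·M_2 + 2h_2·M_3 = 6(S'(4) - Δ_2) = 30.
Solving the tridiagonal system: M_0 = 202/15, M_1 = -44/15, M_2 = -206/15, M_3 = 328/15.
On [2, 3], S'(x) = b_1 + 2c_1·(x - 2) + 3d_1·(x - 2)² with b_1 = Δ_1 - h_1(2M_1 + M_2)/6 = 64/15, c_1 = M_1/2 = -22/15, d_1 = (M_2 - M_1)/(6h_1) = -9/5. So S'(2) = 64/15.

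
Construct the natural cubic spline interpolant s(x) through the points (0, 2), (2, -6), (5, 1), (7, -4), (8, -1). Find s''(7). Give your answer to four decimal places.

Put σ_i = s'' at the i-th knot. Here h = (2, 3, 2, 1) and Δ = (-4, 7/3, -5/2, 3), so the interior equations h_(i-1)·σ_(i-1) + 2(h_(i-1)+h_i)·σ_i + h_i·σ_(i+1) = 6(Δ_i − Δ_(i-1)) read
  2·σ_0 + 10·σ_1 + 3·σ_2 = 6(Δ_1 - Δ_0) = 38
  3·σ_1 + 10·σ_2 + 2·σ_3 = 6(Δ_2 - Δ_1) = -29
  2·σ_2 + 6·σ_3 + 1·σ_4 = 6(Δ_3 - Δ_2) = 33
Natural end conditions: σ_0 = σ_4 = 0.
Solving the tridiagonal system: σ_0 = 0, σ_1 = 1424/253, σ_2 = -1542/253, σ_3 = 3811/506, σ_4 = 0.

7.5316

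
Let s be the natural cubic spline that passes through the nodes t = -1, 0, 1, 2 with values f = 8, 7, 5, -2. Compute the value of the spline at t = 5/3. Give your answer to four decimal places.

0.7086

Put σ_i = s'' at the i-th knot. Here h = (1, 1, 1) and Δ = (-1, -2, -7), so the interior equations h_(i-1)·σ_(i-1) + 2(h_(i-1)+h_i)·σ_i + h_i·σ_(i+1) = 6(Δ_i − Δ_(i-1)) read
  1·σ_0 + 4·σ_1 + 1·σ_2 = 6(Δ_1 - Δ_0) = -6
  1·σ_1 + 4·σ_2 + 1·σ_3 = 6(Δ_2 - Δ_1) = -30
Natural end conditions: σ_0 = σ_3 = 0.
Hence σ_0 = 0, σ_1 = 2/5, σ_2 = -38/5, σ_3 = 0.
On [1, 2], s(t) = 5 - 67/15·(t - 1) - 19/5·(t - 1)² + 19/15·(t - 1)³.
With (t - 1) = 2/3: s(5/3) = 287/405.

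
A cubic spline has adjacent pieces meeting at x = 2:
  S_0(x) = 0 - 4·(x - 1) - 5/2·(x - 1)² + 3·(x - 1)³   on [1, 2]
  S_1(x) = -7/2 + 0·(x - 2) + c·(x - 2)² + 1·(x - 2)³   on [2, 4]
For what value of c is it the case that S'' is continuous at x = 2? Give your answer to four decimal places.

6.5000

S_0''(x) = -5 + 18·(x - 1), so S_0''(2) = 13. On the right, S_1''(2) = 2c, so c = 13/2.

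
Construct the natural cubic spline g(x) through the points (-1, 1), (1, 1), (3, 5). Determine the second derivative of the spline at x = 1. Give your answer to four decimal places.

Let m_i = g''(x_i). Step sizes h_i = 2, 2; slopes of the chords Δ_i = (y_(i+1) - y_i)/h_i = 0, 2.
  2·m_0 + 8·m_1 + 2·m_2 = 6(Δ_1 - Δ_0) = 12
Natural end conditions: m_0 = m_2 = 0.
Solving: m_0 = 0, m_1 = 3/2, m_2 = 0.

1.5000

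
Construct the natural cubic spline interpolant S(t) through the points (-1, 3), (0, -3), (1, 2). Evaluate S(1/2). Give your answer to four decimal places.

With M_i denoting the second derivative at x_i, h_i = 1, 1, and Δ_i = (y_(i+1) − y_i)/h_i = -6, 5:
  1·M_0 + 4·M_1 + 1·M_2 = 6(Δ_1 - Δ_0) = 66
Natural end conditions: M_0 = M_2 = 0.
Solving the tridiagonal system: M_0 = 0, M_1 = 33/2, M_2 = 0.
On [0, 1], S(t) = -3 - 1/2·t + 33/4·t² - 11/4·t³.
With t = 1/2: S(1/2) = -49/32.

-1.5313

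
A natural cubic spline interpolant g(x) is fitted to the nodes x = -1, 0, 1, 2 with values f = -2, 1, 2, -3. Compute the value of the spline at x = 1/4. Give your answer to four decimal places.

1.6375

Put M_i = g'' at the i-th knot. Here h = (1, 1, 1) and Δ = (3, 1, -5), so the interior equations h_(i-1)·M_(i-1) + 2(h_(i-1)+h_i)·M_i + h_i·M_(i+1) = 6(Δ_i − Δ_(i-1)) read
  1·M_0 + 4·M_1 + 1·M_2 = 6(Δ_1 - Δ_0) = -12
  1·M_1 + 4·M_2 + 1·M_3 = 6(Δ_2 - Δ_1) = -36
Natural end conditions: M_0 = M_3 = 0.
Forward elimination and back-substitution give M_0 = 0, M_1 = -4/5, M_2 = -44/5, M_3 = 0.
On [0, 1], g(x) = 1 + 41/15·x - 2/5·x² - 4/3·x³.
With x = 1/4: g(1/4) = 131/80.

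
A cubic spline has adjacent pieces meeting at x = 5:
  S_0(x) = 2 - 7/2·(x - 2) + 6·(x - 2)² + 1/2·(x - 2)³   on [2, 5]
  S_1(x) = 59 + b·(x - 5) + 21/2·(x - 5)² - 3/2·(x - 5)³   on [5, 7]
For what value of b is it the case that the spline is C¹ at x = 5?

S_0'(x) = -7/2 + 12·(x - 2) + 3/2·(x - 2)², so S_0'(5) = 46. On the right, S_1'(5) = b, so b = 46.

46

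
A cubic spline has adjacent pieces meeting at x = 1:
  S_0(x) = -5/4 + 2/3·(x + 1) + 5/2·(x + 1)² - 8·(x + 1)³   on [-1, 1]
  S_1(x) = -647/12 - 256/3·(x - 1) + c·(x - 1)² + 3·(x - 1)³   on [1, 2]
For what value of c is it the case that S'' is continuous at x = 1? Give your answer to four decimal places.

S_0''(x) = 5 - 48·(x + 1), so S_0''(1) = -91. On the right, S_1''(1) = 2c, so c = -91/2.

-45.5000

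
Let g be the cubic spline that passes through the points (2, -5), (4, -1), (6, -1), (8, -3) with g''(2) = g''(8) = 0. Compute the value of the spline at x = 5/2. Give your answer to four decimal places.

-3.7813

Let M_i = g''(x_i). Step sizes h_i = 2, 2, 2; slopes of the chords Δ_i = (y_(i+1) - y_i)/h_i = 2, 0, -1.
  2·M_0 + 8·M_1 + 2·M_2 = 6(Δ_1 - Δ_0) = -12
  2·M_1 + 8·M_2 + 2·M_3 = 6(Δ_2 - Δ_1) = -6
Natural end conditions: M_0 = M_3 = 0.
Solving: M_0 = 0, M_1 = -7/5, M_2 = -2/5, M_3 = 0.
On [2, 4], g(x) = -5 + 37/15·(x - 2) + 0·(x - 2)² - 7/60·(x - 2)³.
With (x - 2) = 1/2: g(5/2) = -121/32.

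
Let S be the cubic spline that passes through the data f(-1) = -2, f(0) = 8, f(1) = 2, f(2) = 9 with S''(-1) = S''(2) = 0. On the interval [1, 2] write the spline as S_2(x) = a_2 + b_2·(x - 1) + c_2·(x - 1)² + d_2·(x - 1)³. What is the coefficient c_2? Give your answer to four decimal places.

Put M_i = S'' at the i-th knot. Here h = (1, 1, 1) and Δ = (10, -6, 7), so the interior equations h_(i-1)·M_(i-1) + 2(h_(i-1)+h_i)·M_i + h_i·M_(i+1) = 6(Δ_i − Δ_(i-1)) read
  1·M_0 + 4·M_1 + 1·M_2 = 6(Δ_1 - Δ_0) = -96
  1·M_1 + 4·M_2 + 1·M_3 = 6(Δ_2 - Δ_1) = 78
Natural end conditions: M_0 = M_3 = 0.
Solving the tridiagonal system: M_0 = 0, M_1 = -154/5, M_2 = 136/5, M_3 = 0.
On [1, 2], with S_2(x) = a_2 + b_2·(x - 1) + c_2·(x - 1)² + d_2·(x - 1)³: c_2 = M_2/2 = 68/5, d_2 = (M_3 - M_2)/(6h_2) = -68/15, b_2 = Δ_2 - h_2(2M_2 + M_3)/6 = -31/15.

13.6000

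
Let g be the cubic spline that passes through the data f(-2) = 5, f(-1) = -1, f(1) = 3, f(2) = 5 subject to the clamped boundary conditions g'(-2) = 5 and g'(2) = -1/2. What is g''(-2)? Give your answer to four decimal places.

With m_i denoting the second derivative at x_i, h_i = 1, 2, 1, and Δ_i = (y_(i+1) − y_i)/h_i = -6, 2, 2:
  1·m_0 + 6·m_1 + 2·m_2 = 6(Δ_1 - Δ_0) = 48
  2·m_1 + 6·m_2 + 1·m_3 = 6(Δ_2 - Δ_1) = 0
Clamped end conditions give two more equations: 2h_0·m_0 + h_0·m_1 = 6(Δ_0 - g'(-2)) = -66 and h_2·m_2 + 2h_2·m_3 = 6(g'(2) - Δ_2) = -15.
Solving the tridiagonal system: m_0 = -206/5, m_1 = 82/5, m_2 = -23/5, m_3 = -26/5.

-41.2000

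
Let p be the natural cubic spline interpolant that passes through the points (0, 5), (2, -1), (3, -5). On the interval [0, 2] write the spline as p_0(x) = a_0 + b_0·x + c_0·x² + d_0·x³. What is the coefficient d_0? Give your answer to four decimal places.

-0.0833

Put M_i = p'' at the i-th knot. Here h = (2, 1) and Δ = (-3, -4), so the interior equations h_(i-1)·M_(i-1) + 2(h_(i-1)+h_i)·M_i + h_i·M_(i+1) = 6(Δ_i − Δ_(i-1)) read
  2·M_0 + 6·M_1 + 1·M_2 = 6(Δ_1 - Δ_0) = -6
Natural end conditions: M_0 = M_2 = 0.
Forward elimination and back-substitution give M_0 = 0, M_1 = -1, M_2 = 0.
On [0, 2], with p_0(x) = a_0 + b_0·x + c_0·x² + d_0·x³: c_0 = M_0/2 = 0, d_0 = (M_1 - M_0)/(6h_0) = -1/12, b_0 = Δ_0 - h_0(2M_0 + M_1)/6 = -8/3.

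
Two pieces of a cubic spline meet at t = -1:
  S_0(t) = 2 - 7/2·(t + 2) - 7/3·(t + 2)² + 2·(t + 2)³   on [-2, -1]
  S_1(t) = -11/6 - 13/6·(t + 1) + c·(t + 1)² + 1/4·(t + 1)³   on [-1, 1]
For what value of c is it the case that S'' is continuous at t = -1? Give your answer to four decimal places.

3.6667

S_0''(t) = -14/3 + 12·(t + 2), so S_0''(-1) = 22/3. On the right, S_1''(-1) = 2c, so c = 11/3.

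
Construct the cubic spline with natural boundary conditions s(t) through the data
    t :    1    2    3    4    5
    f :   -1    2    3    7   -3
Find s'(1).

With M_i denoting the second derivative at x_i, h_i = 1, 1, 1, 1, and Δ_i = (y_(i+1) − y_i)/h_i = 3, 1, 4, -10:
  1·M_0 + 4·M_1 + 1·M_2 = 6(Δ_1 - Δ_0) = -12
  1·M_1 + 4·M_2 + 1·M_3 = 6(Δ_2 - Δ_1) = 18
  1·M_2 + 4·M_3 + 1·M_4 = 6(Δ_3 - Δ_2) = -84
Natural end conditions: M_0 = M_4 = 0.
Hence M_0 = 0, M_1 = -6, M_2 = 12, M_3 = -24, M_4 = 0.
On [1, 2], s'(t) = b_0 + 2c_0·(t - 1) + 3d_0·(t - 1)² with b_0 = Δ_0 - h_0(2M_0 + M_1)/6 = 4, c_0 = M_0/2 = 0, d_0 = (M_1 - M_0)/(6h_0) = -1. So s'(1) = 4.

4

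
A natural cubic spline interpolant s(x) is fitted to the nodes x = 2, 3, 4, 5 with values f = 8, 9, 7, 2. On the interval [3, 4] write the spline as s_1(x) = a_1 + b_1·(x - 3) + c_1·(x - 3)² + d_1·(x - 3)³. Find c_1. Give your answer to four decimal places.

With σ_i denoting the second derivative at x_i, h_i = 1, 1, 1, and Δ_i = (y_(i+1) − y_i)/h_i = 1, -2, -5:
  1·σ_0 + 4·σ_1 + 1·σ_2 = 6(Δ_1 - Δ_0) = -18
  1·σ_1 + 4·σ_2 + 1·σ_3 = 6(Δ_2 - Δ_1) = -18
Natural end conditions: σ_0 = σ_3 = 0.
Forward elimination and back-substitution give σ_0 = 0, σ_1 = -18/5, σ_2 = -18/5, σ_3 = 0.
On [3, 4], with s_1(x) = a_1 + b_1·(x - 3) + c_1·(x - 3)² + d_1·(x - 3)³: c_1 = σ_1/2 = -9/5, d_1 = (σ_2 - σ_1)/(6h_1) = 0, b_1 = Δ_1 - h_1(2σ_1 + σ_2)/6 = -1/5.

-1.8000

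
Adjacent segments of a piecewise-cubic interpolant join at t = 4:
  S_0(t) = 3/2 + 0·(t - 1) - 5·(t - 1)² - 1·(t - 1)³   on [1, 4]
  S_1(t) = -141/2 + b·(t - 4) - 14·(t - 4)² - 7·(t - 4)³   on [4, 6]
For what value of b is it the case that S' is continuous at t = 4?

-57

S_0'(t) = 0 - 10·(t - 1) - 3·(t - 1)², so S_0'(4) = -57. On the right, S_1'(4) = b, so b = -57.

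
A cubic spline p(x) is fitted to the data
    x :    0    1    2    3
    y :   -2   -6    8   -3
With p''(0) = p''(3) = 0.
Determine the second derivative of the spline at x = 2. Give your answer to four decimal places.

-47.2000

Put σ_i = p'' at the i-th knot. Here h = (1, 1, 1) and Δ = (-4, 14, -11), so the interior equations h_(i-1)·σ_(i-1) + 2(h_(i-1)+h_i)·σ_i + h_i·σ_(i+1) = 6(Δ_i − Δ_(i-1)) read
  1·σ_0 + 4·σ_1 + 1·σ_2 = 6(Δ_1 - Δ_0) = 108
  1·σ_1 + 4·σ_2 + 1·σ_3 = 6(Δ_2 - Δ_1) = -150
Natural end conditions: σ_0 = σ_3 = 0.
Hence σ_0 = 0, σ_1 = 194/5, σ_2 = -236/5, σ_3 = 0.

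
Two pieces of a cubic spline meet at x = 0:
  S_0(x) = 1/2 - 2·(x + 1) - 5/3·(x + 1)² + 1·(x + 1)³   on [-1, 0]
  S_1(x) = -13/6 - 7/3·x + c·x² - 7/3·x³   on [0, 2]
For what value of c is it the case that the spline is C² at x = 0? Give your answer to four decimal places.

S_0''(x) = -10/3 + 6·(x + 1), so S_0''(0) = 8/3. On the right, S_1''(0) = 2c, so c = 4/3.

1.3333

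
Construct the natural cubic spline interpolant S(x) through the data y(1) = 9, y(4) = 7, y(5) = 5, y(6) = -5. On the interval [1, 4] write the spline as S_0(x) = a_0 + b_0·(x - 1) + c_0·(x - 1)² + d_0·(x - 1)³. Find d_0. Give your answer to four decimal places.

0.0287

Put m_i = S'' at the i-th knot. Here h = (3, 1, 1) and Δ = (-2/3, -2, -10), so the interior equations h_(i-1)·m_(i-1) + 2(h_(i-1)+h_i)·m_i + h_i·m_(i+1) = 6(Δ_i − Δ_(i-1)) read
  3·m_0 + 8·m_1 + 1·m_2 = 6(Δ_1 - Δ_0) = -8
  1·m_1 + 4·m_2 + 1·m_3 = 6(Δ_2 - Δ_1) = -48
Natural end conditions: m_0 = m_3 = 0.
Solving: m_0 = 0, m_1 = 16/31, m_2 = -376/31, m_3 = 0.
On [1, 4], with S_0(x) = a_0 + b_0·(x - 1) + c_0·(x - 1)² + d_0·(x - 1)³: c_0 = m_0/2 = 0, d_0 = (m_1 - m_0)/(6h_0) = 8/279, b_0 = Δ_0 - h_0(2m_0 + m_1)/6 = -86/93.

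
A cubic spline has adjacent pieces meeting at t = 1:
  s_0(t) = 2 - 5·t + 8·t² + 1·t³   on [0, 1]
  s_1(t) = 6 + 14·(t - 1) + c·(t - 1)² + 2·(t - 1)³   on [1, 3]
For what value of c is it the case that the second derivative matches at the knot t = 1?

11

s_0''(t) = 16 + 6·t, so s_0''(1) = 22. On the right, s_1''(1) = 2c, so c = 11.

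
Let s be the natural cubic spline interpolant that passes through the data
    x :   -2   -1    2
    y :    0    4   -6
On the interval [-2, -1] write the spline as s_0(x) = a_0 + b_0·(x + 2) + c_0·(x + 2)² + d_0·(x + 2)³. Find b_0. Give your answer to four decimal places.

Put M_i = s'' at the i-th knot. Here h = (1, 3) and Δ = (4, -10/3), so the interior equations h_(i-1)·M_(i-1) + 2(h_(i-1)+h_i)·M_i + h_i·M_(i+1) = 6(Δ_i − Δ_(i-1)) read
  1·M_0 + 8·M_1 + 3·M_2 = 6(Δ_1 - Δ_0) = -44
Natural end conditions: M_0 = M_2 = 0.
Solving: M_0 = 0, M_1 = -11/2, M_2 = 0.
On [-2, -1], with s_0(x) = a_0 + b_0·(x + 2) + c_0·(x + 2)² + d_0·(x + 2)³: c_0 = M_0/2 = 0, d_0 = (M_1 - M_0)/(6h_0) = -11/12, b_0 = Δ_0 - h_0(2M_0 + M_1)/6 = 59/12.

4.9167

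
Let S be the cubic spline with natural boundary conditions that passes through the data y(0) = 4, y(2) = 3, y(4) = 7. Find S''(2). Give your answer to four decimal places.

1.8750

Let m_i = S''(x_i). Step sizes h_i = 2, 2; slopes of the chords Δ_i = (y_(i+1) - y_i)/h_i = -1/2, 2.
  2·m_0 + 8·m_1 + 2·m_2 = 6(Δ_1 - Δ_0) = 15
Natural end conditions: m_0 = m_2 = 0.
Solving: m_0 = 0, m_1 = 15/8, m_2 = 0.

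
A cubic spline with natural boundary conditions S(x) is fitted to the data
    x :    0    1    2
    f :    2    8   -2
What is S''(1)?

Let M_i = S''(x_i). Step sizes h_i = 1, 1; slopes of the chords Δ_i = (y_(i+1) - y_i)/h_i = 6, -10.
  1·M_0 + 4·M_1 + 1·M_2 = 6(Δ_1 - Δ_0) = -96
Natural end conditions: M_0 = M_2 = 0.
Solving the tridiagonal system: M_0 = 0, M_1 = -24, M_2 = 0.

-24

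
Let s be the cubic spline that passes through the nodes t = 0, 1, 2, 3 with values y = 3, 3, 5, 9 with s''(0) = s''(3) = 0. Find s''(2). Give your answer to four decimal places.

Put M_i = s'' at the i-th knot. Here h = (1, 1, 1) and Δ = (0, 2, 4), so the interior equations h_(i-1)·M_(i-1) + 2(h_(i-1)+h_i)·M_i + h_i·M_(i+1) = 6(Δ_i − Δ_(i-1)) read
  1·M_0 + 4·M_1 + 1·M_2 = 6(Δ_1 - Δ_0) = 12
  1·M_1 + 4·M_2 + 1·M_3 = 6(Δ_2 - Δ_1) = 12
Natural end conditions: M_0 = M_3 = 0.
Solving the tridiagonal system: M_0 = 0, M_1 = 12/5, M_2 = 12/5, M_3 = 0.

2.4000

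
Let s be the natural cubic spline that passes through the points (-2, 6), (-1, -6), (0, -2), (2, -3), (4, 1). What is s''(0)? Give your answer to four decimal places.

Let M_i = s''(x_i). Step sizes h_i = 1, 1, 2, 2; slopes of the chords Δ_i = (y_(i+1) - y_i)/h_i = -12, 4, -1/2, 2.
  1·M_0 + 4·M_1 + 1·M_2 = 6(Δ_1 - Δ_0) = 96
  1·M_1 + 6·M_2 + 2·M_3 = 6(Δ_2 - Δ_1) = -27
  2·M_2 + 8·M_3 + 2·M_4 = 6(Δ_3 - Δ_2) = 15
Natural end conditions: M_0 = M_4 = 0.
Forward elimination and back-substitution give M_0 = 0, M_1 = 745/28, M_2 = -73/7, M_3 = 251/56, M_4 = 0.

-10.4286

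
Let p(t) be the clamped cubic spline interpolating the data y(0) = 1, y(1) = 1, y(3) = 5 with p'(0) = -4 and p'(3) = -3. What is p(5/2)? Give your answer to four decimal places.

5.4844

Let m_i = p''(x_i). Step sizes h_i = 1, 2; slopes of the chords Δ_i = (y_(i+1) - y_i)/h_i = 0, 2.
  1·m_0 + 6·m_1 + 2·m_2 = 6(Δ_1 - Δ_0) = 12
Clamped end conditions give two more equations: 2h_0·m_0 + h_0·m_1 = 6(Δ_0 - p'(0)) = 24 and h_1·m_1 + 2h_1·m_2 = 6(p'(3) - Δ_1) = -30.
Solving: m_0 = 31/3, m_1 = 10/3, m_2 = -55/6.
On [1, 3], p(t) = 1 + 17/6·(t - 1) + 5/3·(t - 1)² - 25/24·(t - 1)³.
With (t - 1) = 3/2: p(5/2) = 351/64.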